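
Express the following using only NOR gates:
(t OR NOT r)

((t NOR (r NOR r)) NOR (t NOR (r NOR r)))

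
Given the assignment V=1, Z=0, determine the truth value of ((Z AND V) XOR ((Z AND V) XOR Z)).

Substituting: ((0 AND 1) XOR ((0 AND 1) XOR 0))
= 0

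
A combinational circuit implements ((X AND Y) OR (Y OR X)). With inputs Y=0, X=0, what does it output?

Substituting: ((0 AND 0) OR (0 OR 0))
= 0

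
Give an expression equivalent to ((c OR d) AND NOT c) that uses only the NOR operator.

((((c NOR d) NOR (c NOR d)) NOR ((c NOR d) NOR (c NOR d))) NOR ((c NOR c) NOR (c NOR c)))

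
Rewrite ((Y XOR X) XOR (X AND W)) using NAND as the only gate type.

((((Y NAND (Y NAND X)) NAND (X NAND (Y NAND X))) NAND (((Y NAND (Y NAND X)) NAND (X NAND (Y NAND X))) NAND ((X NAND W) NAND (X NAND W)))) NAND (((X NAND W) NAND (X NAND W)) NAND (((Y NAND (Y NAND X)) NAND (X NAND (Y NAND X))) NAND ((X NAND W) NAND (X NAND W)))))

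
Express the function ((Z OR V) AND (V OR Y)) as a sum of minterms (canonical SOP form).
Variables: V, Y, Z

Σm(3, 4, 5, 6, 7) = (NOT V AND Y AND Z) OR (V AND NOT Y AND NOT Z) OR (V AND NOT Y AND Z) OR (V AND Y AND NOT Z) OR (V AND Y AND Z)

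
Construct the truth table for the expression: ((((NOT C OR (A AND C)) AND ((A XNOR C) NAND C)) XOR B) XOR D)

C | A | B | D | Output
----------------------
0 | 0 | 0 | 0 | 1
0 | 0 | 0 | 1 | 0
0 | 0 | 1 | 0 | 0
0 | 0 | 1 | 1 | 1
0 | 1 | 0 | 0 | 1
0 | 1 | 0 | 1 | 0
0 | 1 | 1 | 0 | 0
0 | 1 | 1 | 1 | 1
1 | 0 | 0 | 0 | 0
1 | 0 | 0 | 1 | 1
1 | 0 | 1 | 0 | 1
1 | 0 | 1 | 1 | 0
1 | 1 | 0 | 0 | 0
1 | 1 | 0 | 1 | 1
1 | 1 | 1 | 0 | 1
1 | 1 | 1 | 1 | 0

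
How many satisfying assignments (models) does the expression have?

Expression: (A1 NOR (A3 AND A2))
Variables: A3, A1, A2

Satisfying assignments: (0,0,0), (0,0,1), (1,0,0)
Count: 3 out of 8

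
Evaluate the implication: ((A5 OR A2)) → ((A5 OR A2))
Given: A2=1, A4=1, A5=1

Antecedent ((A5 OR A2)) = 1; consequent ((A5 OR A2)) = 1.
1 → 1 = 1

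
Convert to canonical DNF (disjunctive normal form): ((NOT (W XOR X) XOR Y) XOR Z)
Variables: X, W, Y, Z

(NOT X AND NOT W AND NOT Y AND NOT Z) OR (NOT X AND NOT W AND Y AND Z) OR (NOT X AND W AND NOT Y AND Z) OR (NOT X AND W AND Y AND NOT Z) OR (X AND NOT W AND NOT Y AND Z) OR (X AND NOT W AND Y AND NOT Z) OR (X AND W AND NOT Y AND NOT Z) OR (X AND W AND Y AND Z)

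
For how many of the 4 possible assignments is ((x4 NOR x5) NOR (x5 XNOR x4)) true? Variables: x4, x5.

Satisfying assignments: (0,1), (1,0)
Count: 2 out of 4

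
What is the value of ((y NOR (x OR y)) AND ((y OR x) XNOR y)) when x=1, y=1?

Substituting: ((1 NOR (1 OR 1)) AND ((1 OR 1) XNOR 1))
= 0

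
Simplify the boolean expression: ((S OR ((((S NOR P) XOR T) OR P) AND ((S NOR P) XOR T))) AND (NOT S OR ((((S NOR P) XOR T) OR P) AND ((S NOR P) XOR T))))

By distribution ((E OR v) AND (E OR NOT v) = E) then absorption (E AND (E OR v) = E):
= ((S NOR P) XOR T)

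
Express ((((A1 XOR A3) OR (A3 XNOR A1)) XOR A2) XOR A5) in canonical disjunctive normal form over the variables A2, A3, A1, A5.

(NOT A2 AND NOT A3 AND NOT A1 AND NOT A5) OR (NOT A2 AND NOT A3 AND A1 AND NOT A5) OR (NOT A2 AND A3 AND NOT A1 AND NOT A5) OR (NOT A2 AND A3 AND A1 AND NOT A5) OR (A2 AND NOT A3 AND NOT A1 AND A5) OR (A2 AND NOT A3 AND A1 AND A5) OR (A2 AND A3 AND NOT A1 AND A5) OR (A2 AND A3 AND A1 AND A5)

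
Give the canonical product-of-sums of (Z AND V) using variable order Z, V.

ΠM(0, 1, 2) = (Z OR V) AND (Z OR NOT V) AND (NOT Z OR V)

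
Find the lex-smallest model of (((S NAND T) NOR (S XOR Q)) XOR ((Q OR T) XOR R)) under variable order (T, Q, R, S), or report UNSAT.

T=0, Q=0, R=1, S=0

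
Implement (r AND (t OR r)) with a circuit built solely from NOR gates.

((r NOR r) NOR (((t NOR r) NOR (t NOR r)) NOR ((t NOR r) NOR (t NOR r))))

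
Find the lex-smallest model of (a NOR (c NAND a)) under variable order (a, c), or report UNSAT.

UNSATISFIABLE - no assignment makes this expression true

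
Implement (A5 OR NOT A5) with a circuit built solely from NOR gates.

((A5 NOR (A5 NOR A5)) NOR (A5 NOR (A5 NOR A5)))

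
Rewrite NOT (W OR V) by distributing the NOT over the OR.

NOT W AND NOT V
De Morgan's: NOT(OR of terms) = AND of negations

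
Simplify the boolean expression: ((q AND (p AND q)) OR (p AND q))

By absorption (E OR (E AND v) = E):
= (p AND q)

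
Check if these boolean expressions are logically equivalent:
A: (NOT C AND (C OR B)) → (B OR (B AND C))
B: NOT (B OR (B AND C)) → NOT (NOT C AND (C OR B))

Yes, Contrapositive is always equivalent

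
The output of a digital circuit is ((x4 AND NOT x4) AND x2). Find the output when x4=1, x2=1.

Substituting: ((1 AND NOT 1) AND 1)
= 0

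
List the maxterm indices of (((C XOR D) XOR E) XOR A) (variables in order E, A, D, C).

ΠM(0, 3, 5, 6, 9, 10, 12, 15) = (E OR A OR D OR C) AND (E OR A OR NOT D OR NOT C) AND (E OR NOT A OR D OR NOT C) AND (E OR NOT A OR NOT D OR C) AND (NOT E OR A OR D OR NOT C) AND (NOT E OR A OR NOT D OR C) AND (NOT E OR NOT A OR D OR C) AND (NOT E OR NOT A OR NOT D OR NOT C)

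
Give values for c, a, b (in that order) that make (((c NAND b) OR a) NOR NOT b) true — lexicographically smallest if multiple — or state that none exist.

c=1, a=0, b=1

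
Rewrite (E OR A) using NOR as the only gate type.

((E NOR A) NOR (E NOR A))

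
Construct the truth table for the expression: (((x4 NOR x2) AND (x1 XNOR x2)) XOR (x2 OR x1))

x1 | x4 | x2 | Output
---------------------
0 | 0 | 0 | 1
0 | 0 | 1 | 1
0 | 1 | 0 | 0
0 | 1 | 1 | 1
1 | 0 | 0 | 1
1 | 0 | 1 | 1
1 | 1 | 0 | 1
1 | 1 | 1 | 1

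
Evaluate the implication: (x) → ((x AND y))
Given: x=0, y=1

Antecedent (x) = 0; consequent ((x AND y)) = 0.
0 → 0 = 1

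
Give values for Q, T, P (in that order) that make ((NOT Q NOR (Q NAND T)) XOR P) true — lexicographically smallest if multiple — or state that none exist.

Q=0, T=0, P=1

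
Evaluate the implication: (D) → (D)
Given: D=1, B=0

Antecedent (D) = 1; consequent (D) = 1.
1 → 1 = 1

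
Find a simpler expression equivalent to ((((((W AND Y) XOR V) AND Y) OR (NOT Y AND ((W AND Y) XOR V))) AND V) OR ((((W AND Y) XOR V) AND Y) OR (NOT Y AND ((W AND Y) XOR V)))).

By absorption (E OR (E AND v) = E) then distribution ((E AND v) OR (E AND NOT v) = E):
= ((W AND Y) XOR V)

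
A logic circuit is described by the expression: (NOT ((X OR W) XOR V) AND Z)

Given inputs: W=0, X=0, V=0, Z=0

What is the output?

Substituting: (NOT ((0 OR 0) XOR 0) AND 0)
= 0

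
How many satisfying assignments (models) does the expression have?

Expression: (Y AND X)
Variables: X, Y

Satisfying assignments: (1,1)
Count: 1 out of 4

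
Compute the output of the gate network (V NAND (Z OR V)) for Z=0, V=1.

Substituting: (1 NAND (0 OR 1))
= 0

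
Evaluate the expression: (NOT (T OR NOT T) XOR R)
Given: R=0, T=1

Substituting: (NOT (1 OR NOT 1) XOR 0)
= 0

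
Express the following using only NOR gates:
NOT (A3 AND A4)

(((A3 NOR A3) NOR (A4 NOR A4)) NOR ((A3 NOR A3) NOR (A4 NOR A4)))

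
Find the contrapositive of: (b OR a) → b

Contrapositive: NOT b → NOT (b OR a)
Note: A statement and its contrapositive are logically equivalent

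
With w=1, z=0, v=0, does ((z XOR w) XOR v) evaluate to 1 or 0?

Substituting: ((0 XOR 1) XOR 0)
= 1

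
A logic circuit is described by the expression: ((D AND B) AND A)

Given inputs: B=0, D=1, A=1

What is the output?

Substituting: ((1 AND 0) AND 1)
= 0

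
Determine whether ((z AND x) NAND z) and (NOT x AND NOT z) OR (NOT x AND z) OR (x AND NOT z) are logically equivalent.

Yes, they are equivalent — the two output columns agree on all 4 assignments:
x | z | Expression 1 | Expression 2
-----------------------------------
0 | 0 | 1 | 1
0 | 1 | 1 | 1
1 | 0 | 1 | 1
1 | 1 | 0 | 0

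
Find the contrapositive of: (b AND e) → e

Contrapositive: NOT e → NOT (b AND e)
Note: A statement and its contrapositive are logically equivalent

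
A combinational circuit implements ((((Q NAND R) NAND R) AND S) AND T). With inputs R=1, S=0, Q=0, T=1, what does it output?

Substituting: ((((0 NAND 1) NAND 1) AND 0) AND 1)
= 0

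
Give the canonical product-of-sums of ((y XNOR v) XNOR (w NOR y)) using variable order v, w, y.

ΠM(2, 4, 5, 7) = (v OR NOT w OR y) AND (NOT v OR w OR y) AND (NOT v OR w OR NOT y) AND (NOT v OR NOT w OR NOT y)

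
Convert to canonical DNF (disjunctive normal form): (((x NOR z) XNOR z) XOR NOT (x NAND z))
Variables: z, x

(NOT z AND x) OR (z AND x)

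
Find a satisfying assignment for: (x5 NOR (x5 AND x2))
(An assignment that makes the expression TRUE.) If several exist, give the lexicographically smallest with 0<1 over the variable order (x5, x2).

x5=0, x2=0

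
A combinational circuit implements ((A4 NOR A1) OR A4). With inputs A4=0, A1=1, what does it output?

Substituting: ((0 NOR 1) OR 0)
= 0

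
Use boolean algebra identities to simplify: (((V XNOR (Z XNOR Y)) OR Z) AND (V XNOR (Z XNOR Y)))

By absorption (E AND (E OR v) = E):
= (V XNOR (Z XNOR Y))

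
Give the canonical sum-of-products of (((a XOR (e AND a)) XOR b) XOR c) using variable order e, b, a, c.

Σm(1, 2, 4, 7, 9, 11, 12, 14) = (NOT e AND NOT b AND NOT a AND c) OR (NOT e AND NOT b AND a AND NOT c) OR (NOT e AND b AND NOT a AND NOT c) OR (NOT e AND b AND a AND c) OR (e AND NOT b AND NOT a AND c) OR (e AND NOT b AND a AND c) OR (e AND b AND NOT a AND NOT c) OR (e AND b AND a AND NOT c)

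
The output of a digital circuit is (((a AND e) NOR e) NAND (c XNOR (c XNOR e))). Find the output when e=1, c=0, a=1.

Substituting: (((1 AND 1) NOR 1) NAND (0 XNOR (0 XNOR 1)))
= 1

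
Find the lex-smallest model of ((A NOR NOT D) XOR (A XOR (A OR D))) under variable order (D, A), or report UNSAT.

UNSATISFIABLE - no assignment makes this expression true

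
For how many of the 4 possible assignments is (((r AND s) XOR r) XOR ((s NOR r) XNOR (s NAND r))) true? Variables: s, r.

Satisfying assignments: (0,0), (0,1), (1,1)
Count: 3 out of 4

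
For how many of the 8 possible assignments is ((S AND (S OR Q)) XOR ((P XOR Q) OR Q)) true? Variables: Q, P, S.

Satisfying assignments: (0,0,1), (0,1,0), (1,0,0), (1,1,0)
Count: 4 out of 8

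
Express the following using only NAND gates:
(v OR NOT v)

((v NAND v) NAND ((v NAND v) NAND (v NAND v)))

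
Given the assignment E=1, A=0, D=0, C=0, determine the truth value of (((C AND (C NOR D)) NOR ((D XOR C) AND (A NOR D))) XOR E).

Substituting: (((0 AND (0 NOR 0)) NOR ((0 XOR 0) AND (0 NOR 0))) XOR 1)
= 0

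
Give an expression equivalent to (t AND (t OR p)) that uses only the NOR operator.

((t NOR t) NOR (((t NOR p) NOR (t NOR p)) NOR ((t NOR p) NOR (t NOR p))))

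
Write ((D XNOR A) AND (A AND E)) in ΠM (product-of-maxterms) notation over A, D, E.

ΠM(0, 1, 2, 3, 4, 5, 6) = (A OR D OR E) AND (A OR D OR NOT E) AND (A OR NOT D OR E) AND (A OR NOT D OR NOT E) AND (NOT A OR D OR E) AND (NOT A OR D OR NOT E) AND (NOT A OR NOT D OR E)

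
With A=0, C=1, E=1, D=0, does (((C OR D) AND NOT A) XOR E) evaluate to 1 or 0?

Substituting: (((1 OR 0) AND NOT 0) XOR 1)
= 0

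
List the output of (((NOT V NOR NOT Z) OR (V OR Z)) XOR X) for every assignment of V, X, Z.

V | X | Z | Output
------------------
0 | 0 | 0 | 0
0 | 0 | 1 | 1
0 | 1 | 0 | 1
0 | 1 | 1 | 0
1 | 0 | 0 | 1
1 | 0 | 1 | 1
1 | 1 | 0 | 0
1 | 1 | 1 | 0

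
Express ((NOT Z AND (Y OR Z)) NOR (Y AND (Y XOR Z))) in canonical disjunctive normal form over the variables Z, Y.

(NOT Z AND NOT Y) OR (Z AND NOT Y) OR (Z AND Y)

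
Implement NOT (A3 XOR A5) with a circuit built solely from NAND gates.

(((A3 NAND (A3 NAND A5)) NAND (A5 NAND (A3 NAND A5))) NAND ((A3 NAND (A3 NAND A5)) NAND (A5 NAND (A3 NAND A5))))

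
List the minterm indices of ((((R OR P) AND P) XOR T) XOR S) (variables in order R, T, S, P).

Σm(1, 2, 4, 7, 9, 10, 12, 15) = (NOT R AND NOT T AND NOT S AND P) OR (NOT R AND NOT T AND S AND NOT P) OR (NOT R AND T AND NOT S AND NOT P) OR (NOT R AND T AND S AND P) OR (R AND NOT T AND NOT S AND P) OR (R AND NOT T AND S AND NOT P) OR (R AND T AND NOT S AND NOT P) OR (R AND T AND S AND P)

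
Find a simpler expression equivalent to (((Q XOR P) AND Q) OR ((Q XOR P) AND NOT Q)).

By distribution ((E AND v) OR (E AND NOT v) = E):
= (Q XOR P)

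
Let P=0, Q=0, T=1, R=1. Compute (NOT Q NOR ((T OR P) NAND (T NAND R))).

Substituting: (NOT 0 NOR ((1 OR 0) NAND (1 NAND 1)))
= 0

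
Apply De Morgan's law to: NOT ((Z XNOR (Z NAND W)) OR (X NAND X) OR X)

NOT (Z XNOR (Z NAND W)) AND NOT (X NAND X) AND NOT X
De Morgan's: NOT(OR of terms) = AND of negations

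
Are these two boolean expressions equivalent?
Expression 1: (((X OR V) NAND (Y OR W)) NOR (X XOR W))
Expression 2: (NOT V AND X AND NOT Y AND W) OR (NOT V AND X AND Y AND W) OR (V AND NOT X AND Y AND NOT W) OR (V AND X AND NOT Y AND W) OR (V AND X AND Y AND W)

Yes, they are equivalent — the two output columns agree on all 16 assignments:
V | X | Y | W | Expression 1 | Expression 2
-------------------------------------------
0 | 0 | 0 | 0 | 0 | 0
0 | 0 | 0 | 1 | 0 | 0
0 | 0 | 1 | 0 | 0 | 0
0 | 0 | 1 | 1 | 0 | 0
0 | 1 | 0 | 0 | 0 | 0
0 | 1 | 0 | 1 | 1 | 1
0 | 1 | 1 | 0 | 0 | 0
0 | 1 | 1 | 1 | 1 | 1
1 | 0 | 0 | 0 | 0 | 0
1 | 0 | 0 | 1 | 0 | 0
1 | 0 | 1 | 0 | 1 | 1
1 | 0 | 1 | 1 | 0 | 0
1 | 1 | 0 | 0 | 0 | 0
1 | 1 | 0 | 1 | 1 | 1
1 | 1 | 1 | 0 | 0 | 0
1 | 1 | 1 | 1 | 1 | 1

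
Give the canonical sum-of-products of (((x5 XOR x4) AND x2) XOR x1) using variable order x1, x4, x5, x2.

Σm(3, 5, 8, 9, 10, 12, 14, 15) = (NOT x1 AND NOT x4 AND x5 AND x2) OR (NOT x1 AND x4 AND NOT x5 AND x2) OR (x1 AND NOT x4 AND NOT x5 AND NOT x2) OR (x1 AND NOT x4 AND NOT x5 AND x2) OR (x1 AND NOT x4 AND x5 AND NOT x2) OR (x1 AND x4 AND NOT x5 AND NOT x2) OR (x1 AND x4 AND x5 AND NOT x2) OR (x1 AND x4 AND x5 AND x2)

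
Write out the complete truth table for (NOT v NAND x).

v | x | Output
--------------
0 | 0 | 1
0 | 1 | 0
1 | 0 | 1
1 | 1 | 1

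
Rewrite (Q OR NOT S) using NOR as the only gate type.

((Q NOR (S NOR S)) NOR (Q NOR (S NOR S)))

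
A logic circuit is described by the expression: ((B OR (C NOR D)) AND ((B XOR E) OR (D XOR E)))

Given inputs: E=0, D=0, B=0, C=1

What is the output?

Substituting: ((0 OR (1 NOR 0)) AND ((0 XOR 0) OR (0 XOR 0)))
= 0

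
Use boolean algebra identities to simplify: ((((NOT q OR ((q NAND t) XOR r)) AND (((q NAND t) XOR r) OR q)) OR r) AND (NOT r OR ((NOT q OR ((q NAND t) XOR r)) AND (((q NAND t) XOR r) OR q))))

By distribution ((E OR v) AND (E OR NOT v) = E) then distribution ((E OR v) AND (E OR NOT v) = E):
= ((q NAND t) XOR r)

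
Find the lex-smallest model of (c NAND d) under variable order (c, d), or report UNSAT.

c=0, d=0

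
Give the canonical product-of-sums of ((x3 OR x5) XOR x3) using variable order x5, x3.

ΠM(0, 1, 3) = (x5 OR x3) AND (x5 OR NOT x3) AND (NOT x5 OR NOT x3)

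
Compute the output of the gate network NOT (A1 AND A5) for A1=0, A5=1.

Substituting: NOT (0 AND 1)
= 1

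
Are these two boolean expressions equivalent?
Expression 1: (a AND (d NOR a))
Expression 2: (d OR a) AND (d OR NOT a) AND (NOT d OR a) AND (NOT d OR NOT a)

Yes, they are equivalent — the two output columns agree on all 4 assignments:
d | a | Expression 1 | Expression 2
-----------------------------------
0 | 0 | 0 | 0
0 | 1 | 0 | 0
1 | 0 | 0 | 0
1 | 1 | 0 | 0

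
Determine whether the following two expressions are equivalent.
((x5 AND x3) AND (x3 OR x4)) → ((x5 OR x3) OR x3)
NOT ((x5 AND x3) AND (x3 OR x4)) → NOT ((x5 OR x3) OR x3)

No, Inverse is not equivalent to original (counterexample: x4=0, x5=0, x3=1)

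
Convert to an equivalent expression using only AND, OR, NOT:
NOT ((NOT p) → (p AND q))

(NOT p) AND NOT (p AND q)
(Negated implication: NOT(A → B) = A AND NOT B)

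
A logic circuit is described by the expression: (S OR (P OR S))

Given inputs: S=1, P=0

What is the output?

Substituting: (1 OR (0 OR 1))
= 1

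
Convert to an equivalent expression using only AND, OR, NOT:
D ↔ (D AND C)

(D AND (D AND C)) OR (NOT D AND NOT (D AND C))
(Biconditional = both true or both false)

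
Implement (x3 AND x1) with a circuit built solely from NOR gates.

((x3 NOR x3) NOR (x1 NOR x1))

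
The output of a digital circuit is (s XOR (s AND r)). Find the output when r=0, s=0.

Substituting: (0 XOR (0 AND 0))
= 0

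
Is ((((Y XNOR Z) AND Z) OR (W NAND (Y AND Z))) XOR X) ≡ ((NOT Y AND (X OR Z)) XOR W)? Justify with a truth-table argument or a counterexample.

No. Counterexample: with Y=0, Z=0, W=0, X=0, Expression 1 = 1 but Expression 2 = 0.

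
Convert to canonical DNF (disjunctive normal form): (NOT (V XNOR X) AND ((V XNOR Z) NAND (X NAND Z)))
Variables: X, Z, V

(NOT X AND NOT Z AND V) OR (X AND Z AND NOT V)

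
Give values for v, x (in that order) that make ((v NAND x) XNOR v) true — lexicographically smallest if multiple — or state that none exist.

v=1, x=0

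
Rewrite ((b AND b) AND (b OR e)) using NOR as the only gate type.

((((b NOR b) NOR (b NOR b)) NOR ((b NOR b) NOR (b NOR b))) NOR (((b NOR e) NOR (b NOR e)) NOR ((b NOR e) NOR (b NOR e))))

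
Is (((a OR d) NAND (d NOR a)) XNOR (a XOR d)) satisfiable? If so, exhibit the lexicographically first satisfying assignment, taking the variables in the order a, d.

a=0, d=1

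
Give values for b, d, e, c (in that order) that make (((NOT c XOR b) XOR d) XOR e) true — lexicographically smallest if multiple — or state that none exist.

b=0, d=0, e=0, c=0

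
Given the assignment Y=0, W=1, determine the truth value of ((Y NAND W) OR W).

Substituting: ((0 NAND 1) OR 1)
= 1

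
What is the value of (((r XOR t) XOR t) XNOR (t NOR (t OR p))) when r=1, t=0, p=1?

Substituting: (((1 XOR 0) XOR 0) XNOR (0 NOR (0 OR 1)))
= 0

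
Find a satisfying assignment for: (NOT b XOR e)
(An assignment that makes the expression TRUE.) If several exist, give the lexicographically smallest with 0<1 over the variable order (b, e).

b=0, e=0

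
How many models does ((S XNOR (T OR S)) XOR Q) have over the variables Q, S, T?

Satisfying assignments: (0,0,0), (0,1,0), (0,1,1), (1,0,1)
Count: 4 out of 8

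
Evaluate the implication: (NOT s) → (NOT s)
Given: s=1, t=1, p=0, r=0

Antecedent (NOT s) = 0; consequent (NOT s) = 0.
0 → 0 = 1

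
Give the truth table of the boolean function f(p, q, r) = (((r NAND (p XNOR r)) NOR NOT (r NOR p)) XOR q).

p | q | r | Output
------------------
0 | 0 | 0 | 0
0 | 0 | 1 | 0
0 | 1 | 0 | 1
0 | 1 | 1 | 1
1 | 0 | 0 | 0
1 | 0 | 1 | 0
1 | 1 | 0 | 1
1 | 1 | 1 | 1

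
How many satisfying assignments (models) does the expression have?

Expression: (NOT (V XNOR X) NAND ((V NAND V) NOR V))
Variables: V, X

Satisfying assignments: (0,0), (0,1), (1,0), (1,1)
Count: 4 out of 4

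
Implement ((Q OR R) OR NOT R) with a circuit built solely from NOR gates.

((((Q NOR R) NOR (Q NOR R)) NOR (R NOR R)) NOR (((Q NOR R) NOR (Q NOR R)) NOR (R NOR R)))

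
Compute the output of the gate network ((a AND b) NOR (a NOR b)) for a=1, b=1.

Substituting: ((1 AND 1) NOR (1 NOR 1))
= 0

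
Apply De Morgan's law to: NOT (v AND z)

NOT v OR NOT z
De Morgan's: NOT(AND of terms) = OR of negations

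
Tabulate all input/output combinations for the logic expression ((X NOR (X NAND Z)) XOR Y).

X | Z | Y | Output
------------------
0 | 0 | 0 | 0
0 | 0 | 1 | 1
0 | 1 | 0 | 0
0 | 1 | 1 | 1
1 | 0 | 0 | 0
1 | 0 | 1 | 1
1 | 1 | 0 | 0
1 | 1 | 1 | 1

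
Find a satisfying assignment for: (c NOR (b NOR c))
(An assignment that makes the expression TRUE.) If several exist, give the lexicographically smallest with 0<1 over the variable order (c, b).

c=0, b=1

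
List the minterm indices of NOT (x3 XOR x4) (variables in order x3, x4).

Σm(0, 3) = (NOT x3 AND NOT x4) OR (x3 AND x4)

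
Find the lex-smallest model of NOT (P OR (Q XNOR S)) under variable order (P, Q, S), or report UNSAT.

P=0, Q=0, S=1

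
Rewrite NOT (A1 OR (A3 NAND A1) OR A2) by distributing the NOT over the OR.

NOT A1 AND NOT (A3 NAND A1) AND NOT A2
De Morgan's: NOT(OR of terms) = AND of negations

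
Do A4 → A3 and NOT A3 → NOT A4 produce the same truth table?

Yes, Contrapositive is always equivalent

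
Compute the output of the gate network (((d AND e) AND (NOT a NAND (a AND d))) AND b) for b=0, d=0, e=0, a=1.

Substituting: (((0 AND 0) AND (NOT 1 NAND (1 AND 0))) AND 0)
= 0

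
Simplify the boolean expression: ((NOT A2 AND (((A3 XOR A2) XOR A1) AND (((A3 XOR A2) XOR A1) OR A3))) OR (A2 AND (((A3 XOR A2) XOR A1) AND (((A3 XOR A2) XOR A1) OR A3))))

By distribution ((E AND v) OR (E AND NOT v) = E) then absorption (E AND (E OR v) = E):
= ((A3 XOR A2) XOR A1)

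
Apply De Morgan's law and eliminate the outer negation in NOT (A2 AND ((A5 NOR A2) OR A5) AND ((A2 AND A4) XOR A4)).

NOT A2 OR NOT ((A5 NOR A2) OR A5) OR NOT ((A2 AND A4) XOR A4)
De Morgan's: NOT(AND of terms) = OR of negations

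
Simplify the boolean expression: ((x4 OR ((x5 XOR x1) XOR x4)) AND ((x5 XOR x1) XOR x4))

By absorption (E AND (E OR v) = E):
= ((x5 XOR x1) XOR x4)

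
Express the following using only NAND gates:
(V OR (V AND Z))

((V NAND V) NAND (((V NAND Z) NAND (V NAND Z)) NAND ((V NAND Z) NAND (V NAND Z))))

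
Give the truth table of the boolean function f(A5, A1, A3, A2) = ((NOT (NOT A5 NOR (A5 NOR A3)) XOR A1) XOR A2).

A5 | A1 | A3 | A2 | Output
--------------------------
0 | 0 | 0 | 0 | 1
0 | 0 | 0 | 1 | 0
0 | 0 | 1 | 0 | 1
0 | 0 | 1 | 1 | 0
0 | 1 | 0 | 0 | 0
0 | 1 | 0 | 1 | 1
0 | 1 | 1 | 0 | 0
0 | 1 | 1 | 1 | 1
1 | 0 | 0 | 0 | 0
1 | 0 | 0 | 1 | 1
1 | 0 | 1 | 0 | 0
1 | 0 | 1 | 1 | 1
1 | 1 | 0 | 0 | 1
1 | 1 | 0 | 1 | 0
1 | 1 | 1 | 0 | 1
1 | 1 | 1 | 1 | 0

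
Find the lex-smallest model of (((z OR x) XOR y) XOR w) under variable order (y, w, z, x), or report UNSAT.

y=0, w=0, z=0, x=1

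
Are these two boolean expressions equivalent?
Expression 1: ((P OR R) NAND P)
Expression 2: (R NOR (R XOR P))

No. Counterexample: with R=1, P=0, Expression 1 = 1 but Expression 2 = 0.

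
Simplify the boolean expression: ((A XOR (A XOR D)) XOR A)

By XOR self-cancellation ((E XOR v) XOR v = E):
= (A XOR D)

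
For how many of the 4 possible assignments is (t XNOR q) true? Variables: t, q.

Satisfying assignments: (0,0), (1,1)
Count: 2 out of 4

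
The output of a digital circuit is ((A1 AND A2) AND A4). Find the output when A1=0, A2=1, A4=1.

Substituting: ((0 AND 1) AND 1)
= 0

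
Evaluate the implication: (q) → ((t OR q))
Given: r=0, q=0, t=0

Antecedent (q) = 0; consequent ((t OR q)) = 0.
0 → 0 = 1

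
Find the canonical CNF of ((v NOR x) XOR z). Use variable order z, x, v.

(z OR x OR NOT v) AND (z OR NOT x OR v) AND (z OR NOT x OR NOT v) AND (NOT z OR x OR v)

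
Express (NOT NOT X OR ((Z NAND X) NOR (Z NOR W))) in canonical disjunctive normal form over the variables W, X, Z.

(NOT W AND X AND NOT Z) OR (NOT W AND X AND Z) OR (W AND X AND NOT Z) OR (W AND X AND Z)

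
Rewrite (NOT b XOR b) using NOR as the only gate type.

(((((b NOR b) NOR b) NOR ((b NOR b) NOR b)) NOR (((b NOR b) NOR b) NOR ((b NOR b) NOR b))) NOR (((((b NOR b) NOR (b NOR b)) NOR (b NOR b)) NOR (((b NOR b) NOR (b NOR b)) NOR (b NOR b))) NOR ((((b NOR b) NOR (b NOR b)) NOR (b NOR b)) NOR (((b NOR b) NOR (b NOR b)) NOR (b NOR b)))))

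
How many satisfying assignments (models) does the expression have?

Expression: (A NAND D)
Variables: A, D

Satisfying assignments: (0,0), (0,1), (1,0)
Count: 3 out of 4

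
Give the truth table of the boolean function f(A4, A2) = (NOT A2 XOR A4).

A4 | A2 | Output
----------------
0 | 0 | 1
0 | 1 | 0
1 | 0 | 0
1 | 1 | 1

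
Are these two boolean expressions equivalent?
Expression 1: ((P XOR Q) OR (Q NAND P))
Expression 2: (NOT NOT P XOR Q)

No. Counterexample: with P=0, Q=0, Expression 1 = 1 but Expression 2 = 0.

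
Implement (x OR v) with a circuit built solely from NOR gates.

((x NOR v) NOR (x NOR v))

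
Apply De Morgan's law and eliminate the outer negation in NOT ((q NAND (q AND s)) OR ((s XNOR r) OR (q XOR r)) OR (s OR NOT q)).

NOT (q NAND (q AND s)) AND NOT ((s XNOR r) OR (q XOR r)) AND NOT (s OR NOT q)
De Morgan's: NOT(OR of terms) = AND of negations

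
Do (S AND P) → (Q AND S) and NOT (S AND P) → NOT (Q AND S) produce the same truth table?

No, Inverse is not equivalent to original (counterexample: Q=0, P=1, S=1)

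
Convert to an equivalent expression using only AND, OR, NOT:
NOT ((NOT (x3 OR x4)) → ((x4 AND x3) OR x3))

(NOT (x3 OR x4)) AND NOT ((x4 AND x3) OR x3)
(Negated implication: NOT(A → B) = A AND NOT B)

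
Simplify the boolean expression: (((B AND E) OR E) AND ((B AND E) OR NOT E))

By distribution ((E OR v) AND (E OR NOT v) = E):
= (B AND E)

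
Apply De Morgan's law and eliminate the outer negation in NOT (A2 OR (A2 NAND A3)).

NOT A2 AND NOT (A2 NAND A3)
De Morgan's: NOT(OR of terms) = AND of negations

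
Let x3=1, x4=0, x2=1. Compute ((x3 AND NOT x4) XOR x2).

Substituting: ((1 AND NOT 0) XOR 1)
= 0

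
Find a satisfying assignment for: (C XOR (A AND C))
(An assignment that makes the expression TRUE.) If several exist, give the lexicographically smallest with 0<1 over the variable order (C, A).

C=1, A=0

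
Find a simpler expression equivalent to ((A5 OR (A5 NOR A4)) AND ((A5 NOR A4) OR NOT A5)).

By distribution ((E OR v) AND (E OR NOT v) = E):
= (A5 NOR A4)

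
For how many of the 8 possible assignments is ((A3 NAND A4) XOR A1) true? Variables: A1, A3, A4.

Satisfying assignments: (0,0,0), (0,0,1), (0,1,0), (1,1,1)
Count: 4 out of 8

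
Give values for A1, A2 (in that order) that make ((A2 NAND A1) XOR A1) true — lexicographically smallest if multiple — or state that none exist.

A1=0, A2=0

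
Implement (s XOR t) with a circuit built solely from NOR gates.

((((s NOR t) NOR (s NOR t)) NOR ((s NOR t) NOR (s NOR t))) NOR ((((s NOR s) NOR (t NOR t)) NOR ((s NOR s) NOR (t NOR t))) NOR (((s NOR s) NOR (t NOR t)) NOR ((s NOR s) NOR (t NOR t)))))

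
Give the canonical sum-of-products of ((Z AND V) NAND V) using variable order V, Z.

Σm(0, 1, 2) = (NOT V AND NOT Z) OR (NOT V AND Z) OR (V AND NOT Z)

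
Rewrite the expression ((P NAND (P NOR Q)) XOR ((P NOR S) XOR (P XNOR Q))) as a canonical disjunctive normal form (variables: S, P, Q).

(NOT S AND NOT P AND NOT Q) OR (NOT S AND P AND NOT Q) OR (S AND NOT P AND Q) OR (S AND P AND NOT Q)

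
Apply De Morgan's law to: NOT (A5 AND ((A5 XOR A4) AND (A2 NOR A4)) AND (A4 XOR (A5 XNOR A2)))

NOT A5 OR NOT ((A5 XOR A4) AND (A2 NOR A4)) OR NOT (A4 XOR (A5 XNOR A2))
De Morgan's: NOT(AND of terms) = OR of negations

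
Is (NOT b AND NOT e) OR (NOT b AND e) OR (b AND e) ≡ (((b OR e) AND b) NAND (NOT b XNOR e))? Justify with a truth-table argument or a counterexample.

Yes, they are equivalent — the two output columns agree on all 4 assignments:
b | e | Expression 1 | Expression 2
-----------------------------------
0 | 0 | 1 | 1
0 | 1 | 1 | 1
1 | 0 | 0 | 0
1 | 1 | 1 | 1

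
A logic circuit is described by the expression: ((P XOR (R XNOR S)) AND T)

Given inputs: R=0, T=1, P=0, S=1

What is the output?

Substituting: ((0 XOR (0 XNOR 1)) AND 1)
= 0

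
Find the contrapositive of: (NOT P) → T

Contrapositive: NOT T → P
Note: A statement and its contrapositive are logically equivalent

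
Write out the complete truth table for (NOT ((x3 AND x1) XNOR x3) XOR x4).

x4 | x1 | x3 | Output
---------------------
0 | 0 | 0 | 0
0 | 0 | 1 | 1
0 | 1 | 0 | 0
0 | 1 | 1 | 0
1 | 0 | 0 | 1
1 | 0 | 1 | 0
1 | 1 | 0 | 1
1 | 1 | 1 | 1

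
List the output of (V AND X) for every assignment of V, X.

V | X | Output
--------------
0 | 0 | 0
0 | 1 | 0
1 | 0 | 0
1 | 1 | 1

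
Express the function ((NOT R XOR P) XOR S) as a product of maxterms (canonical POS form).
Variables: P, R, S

ΠM(1, 2, 4, 7) = (P OR R OR NOT S) AND (P OR NOT R OR S) AND (NOT P OR R OR S) AND (NOT P OR NOT R OR NOT S)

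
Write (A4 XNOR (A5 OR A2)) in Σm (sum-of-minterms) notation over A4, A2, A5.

Σm(0, 5, 6, 7) = (NOT A4 AND NOT A2 AND NOT A5) OR (A4 AND NOT A2 AND A5) OR (A4 AND A2 AND NOT A5) OR (A4 AND A2 AND A5)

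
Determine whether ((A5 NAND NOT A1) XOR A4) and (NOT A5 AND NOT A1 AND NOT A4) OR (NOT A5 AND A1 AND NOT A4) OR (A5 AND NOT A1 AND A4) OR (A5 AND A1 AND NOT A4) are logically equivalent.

Yes, they are equivalent — the two output columns agree on all 8 assignments:
A5 | A1 | A4 | Expression 1 | Expression 2
------------------------------------------
0 | 0 | 0 | 1 | 1
0 | 0 | 1 | 0 | 0
0 | 1 | 0 | 1 | 1
0 | 1 | 1 | 0 | 0
1 | 0 | 0 | 0 | 0
1 | 0 | 1 | 1 | 1
1 | 1 | 0 | 1 | 1
1 | 1 | 1 | 0 | 0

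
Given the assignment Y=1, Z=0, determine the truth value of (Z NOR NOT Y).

Substituting: (0 NOR NOT 1)
= 1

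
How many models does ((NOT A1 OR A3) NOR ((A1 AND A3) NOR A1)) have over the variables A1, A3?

Satisfying assignments: (1,0)
Count: 1 out of 4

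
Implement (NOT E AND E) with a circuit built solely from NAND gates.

(((E NAND E) NAND E) NAND ((E NAND E) NAND E))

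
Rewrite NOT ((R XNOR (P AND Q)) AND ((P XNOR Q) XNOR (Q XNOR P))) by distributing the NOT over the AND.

NOT (R XNOR (P AND Q)) OR NOT ((P XNOR Q) XNOR (Q XNOR P))
De Morgan's: NOT(AND of terms) = OR of negations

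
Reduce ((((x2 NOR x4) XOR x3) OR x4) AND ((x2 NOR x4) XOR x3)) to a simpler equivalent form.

By absorption (E AND (E OR v) = E):
= ((x2 NOR x4) XOR x3)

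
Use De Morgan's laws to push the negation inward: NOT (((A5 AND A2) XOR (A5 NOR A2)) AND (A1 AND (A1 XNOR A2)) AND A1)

NOT ((A5 AND A2) XOR (A5 NOR A2)) OR NOT (A1 AND (A1 XNOR A2)) OR NOT A1
De Morgan's: NOT(AND of terms) = OR of negations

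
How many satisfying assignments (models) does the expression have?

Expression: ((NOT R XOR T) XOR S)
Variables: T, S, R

Satisfying assignments: (0,0,0), (0,1,1), (1,0,1), (1,1,0)
Count: 4 out of 8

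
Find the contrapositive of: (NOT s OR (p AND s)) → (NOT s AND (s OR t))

Contrapositive: NOT (NOT s AND (s OR t)) → NOT (NOT s OR (p AND s))
Note: A statement and its contrapositive are logically equivalent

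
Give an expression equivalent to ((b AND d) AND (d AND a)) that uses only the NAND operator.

((((b NAND d) NAND (b NAND d)) NAND ((d NAND a) NAND (d NAND a))) NAND (((b NAND d) NAND (b NAND d)) NAND ((d NAND a) NAND (d NAND a))))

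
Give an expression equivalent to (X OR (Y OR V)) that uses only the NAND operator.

((X NAND X) NAND (((Y NAND Y) NAND (V NAND V)) NAND ((Y NAND Y) NAND (V NAND V))))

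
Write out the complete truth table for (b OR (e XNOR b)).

b | e | Output
--------------
0 | 0 | 1
0 | 1 | 0
1 | 0 | 1
1 | 1 | 1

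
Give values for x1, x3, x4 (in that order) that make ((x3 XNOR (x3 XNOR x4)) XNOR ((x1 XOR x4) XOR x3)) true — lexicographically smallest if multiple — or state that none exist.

x1=0, x3=0, x4=0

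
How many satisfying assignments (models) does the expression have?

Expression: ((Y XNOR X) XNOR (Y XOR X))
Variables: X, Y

No assignment satisfies the expression.
Count: 0 out of 4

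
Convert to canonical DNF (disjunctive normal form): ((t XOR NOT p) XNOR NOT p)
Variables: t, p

(NOT t AND NOT p) OR (NOT t AND p)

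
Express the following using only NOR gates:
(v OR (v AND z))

((v NOR ((v NOR v) NOR (z NOR z))) NOR (v NOR ((v NOR v) NOR (z NOR z))))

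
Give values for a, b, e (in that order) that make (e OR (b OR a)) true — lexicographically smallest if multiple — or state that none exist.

a=0, b=0, e=1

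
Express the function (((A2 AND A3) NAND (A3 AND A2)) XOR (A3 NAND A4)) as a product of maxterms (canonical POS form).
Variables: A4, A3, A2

ΠM(0, 1, 2, 4, 5, 7) = (A4 OR A3 OR A2) AND (A4 OR A3 OR NOT A2) AND (A4 OR NOT A3 OR A2) AND (NOT A4 OR A3 OR A2) AND (NOT A4 OR A3 OR NOT A2) AND (NOT A4 OR NOT A3 OR NOT A2)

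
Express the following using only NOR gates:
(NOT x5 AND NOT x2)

(((x5 NOR x5) NOR (x5 NOR x5)) NOR ((x2 NOR x2) NOR (x2 NOR x2)))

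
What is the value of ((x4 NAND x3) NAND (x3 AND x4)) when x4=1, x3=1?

Substituting: ((1 NAND 1) NAND (1 AND 1))
= 1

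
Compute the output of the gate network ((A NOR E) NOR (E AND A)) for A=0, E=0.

Substituting: ((0 NOR 0) NOR (0 AND 0))
= 0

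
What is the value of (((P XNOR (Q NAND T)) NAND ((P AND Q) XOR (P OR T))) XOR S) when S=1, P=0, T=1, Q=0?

Substituting: (((0 XNOR (0 NAND 1)) NAND ((0 AND 0) XOR (0 OR 1))) XOR 1)
= 0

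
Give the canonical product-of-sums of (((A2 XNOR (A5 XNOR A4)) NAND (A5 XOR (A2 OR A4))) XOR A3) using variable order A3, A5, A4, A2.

ΠM(1, 2, 4, 8, 11, 13, 14, 15) = (A3 OR A5 OR A4 OR NOT A2) AND (A3 OR A5 OR NOT A4 OR A2) AND (A3 OR NOT A5 OR A4 OR A2) AND (NOT A3 OR A5 OR A4 OR A2) AND (NOT A3 OR A5 OR NOT A4 OR NOT A2) AND (NOT A3 OR NOT A5 OR A4 OR NOT A2) AND (NOT A3 OR NOT A5 OR NOT A4 OR A2) AND (NOT A3 OR NOT A5 OR NOT A4 OR NOT A2)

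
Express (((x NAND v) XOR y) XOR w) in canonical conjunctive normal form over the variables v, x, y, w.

(v OR x OR y OR NOT w) AND (v OR x OR NOT y OR w) AND (v OR NOT x OR y OR NOT w) AND (v OR NOT x OR NOT y OR w) AND (NOT v OR x OR y OR NOT w) AND (NOT v OR x OR NOT y OR w) AND (NOT v OR NOT x OR y OR w) AND (NOT v OR NOT x OR NOT y OR NOT w)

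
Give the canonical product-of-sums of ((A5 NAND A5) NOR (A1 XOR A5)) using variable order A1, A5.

ΠM(0, 1, 2) = (A1 OR A5) AND (A1 OR NOT A5) AND (NOT A1 OR A5)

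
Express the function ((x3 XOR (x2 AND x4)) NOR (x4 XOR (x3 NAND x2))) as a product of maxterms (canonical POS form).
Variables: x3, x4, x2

ΠM(0, 1, 3, 4, 5, 6, 7) = (x3 OR x4 OR x2) AND (x3 OR x4 OR NOT x2) AND (x3 OR NOT x4 OR NOT x2) AND (NOT x3 OR x4 OR x2) AND (NOT x3 OR x4 OR NOT x2) AND (NOT x3 OR NOT x4 OR x2) AND (NOT x3 OR NOT x4 OR NOT x2)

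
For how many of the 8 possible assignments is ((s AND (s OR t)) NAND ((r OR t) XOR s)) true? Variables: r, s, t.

Satisfying assignments: (0,0,0), (0,0,1), (0,1,1), (1,0,0), (1,0,1), (1,1,0), (1,1,1)
Count: 7 out of 8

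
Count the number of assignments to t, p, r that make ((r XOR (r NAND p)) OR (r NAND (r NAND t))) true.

Satisfying assignments: (0,0,0), (0,1,0), (0,1,1), (1,0,0), (1,0,1), (1,1,0), (1,1,1)
Count: 7 out of 8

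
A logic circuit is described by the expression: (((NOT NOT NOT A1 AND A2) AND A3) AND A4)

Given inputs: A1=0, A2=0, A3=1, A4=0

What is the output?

Substituting: (((NOT NOT NOT 0 AND 0) AND 1) AND 0)
= 0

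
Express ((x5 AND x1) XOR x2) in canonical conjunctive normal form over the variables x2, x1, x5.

(x2 OR x1 OR x5) AND (x2 OR x1 OR NOT x5) AND (x2 OR NOT x1 OR x5) AND (NOT x2 OR NOT x1 OR NOT x5)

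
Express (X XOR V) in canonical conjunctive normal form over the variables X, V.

(X OR V) AND (NOT X OR NOT V)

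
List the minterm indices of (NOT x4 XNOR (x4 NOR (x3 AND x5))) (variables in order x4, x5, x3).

Σm(0, 1, 2, 4, 5, 6, 7) = (NOT x4 AND NOT x5 AND NOT x3) OR (NOT x4 AND NOT x5 AND x3) OR (NOT x4 AND x5 AND NOT x3) OR (x4 AND NOT x5 AND NOT x3) OR (x4 AND NOT x5 AND x3) OR (x4 AND x5 AND NOT x3) OR (x4 AND x5 AND x3)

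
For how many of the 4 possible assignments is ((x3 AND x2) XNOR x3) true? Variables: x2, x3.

Satisfying assignments: (0,0), (1,0), (1,1)
Count: 3 out of 4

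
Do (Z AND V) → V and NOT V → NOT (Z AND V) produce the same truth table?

Yes, Contrapositive is always equivalent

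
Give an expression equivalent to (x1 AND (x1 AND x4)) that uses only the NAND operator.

((x1 NAND ((x1 NAND x4) NAND (x1 NAND x4))) NAND (x1 NAND ((x1 NAND x4) NAND (x1 NAND x4))))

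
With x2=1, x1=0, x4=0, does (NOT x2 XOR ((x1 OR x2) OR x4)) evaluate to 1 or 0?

Substituting: (NOT 1 XOR ((0 OR 1) OR 0))
= 1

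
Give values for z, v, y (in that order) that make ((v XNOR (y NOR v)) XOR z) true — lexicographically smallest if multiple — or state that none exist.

z=0, v=0, y=1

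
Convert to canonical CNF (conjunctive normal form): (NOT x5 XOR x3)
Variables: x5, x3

(x5 OR NOT x3) AND (NOT x5 OR x3)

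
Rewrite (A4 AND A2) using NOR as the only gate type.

((A4 NOR A4) NOR (A2 NOR A2))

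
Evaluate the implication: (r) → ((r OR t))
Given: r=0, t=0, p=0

Antecedent (r) = 0; consequent ((r OR t)) = 0.
0 → 0 = 1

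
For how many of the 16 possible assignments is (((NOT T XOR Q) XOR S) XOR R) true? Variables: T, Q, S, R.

Satisfying assignments: (0,0,0,0), (0,0,1,1), (0,1,0,1), (0,1,1,0), (1,0,0,1), (1,0,1,0), (1,1,0,0), (1,1,1,1)
Count: 8 out of 16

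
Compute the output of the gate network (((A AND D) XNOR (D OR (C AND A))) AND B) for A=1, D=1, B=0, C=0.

Substituting: (((1 AND 1) XNOR (1 OR (0 AND 1))) AND 0)
= 0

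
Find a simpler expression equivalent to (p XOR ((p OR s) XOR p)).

By XOR self-cancellation ((E XOR v) XOR v = E):
= (p OR s)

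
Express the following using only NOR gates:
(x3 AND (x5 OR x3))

((x3 NOR x3) NOR (((x5 NOR x3) NOR (x5 NOR x3)) NOR ((x5 NOR x3) NOR (x5 NOR x3))))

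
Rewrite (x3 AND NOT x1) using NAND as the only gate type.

((x3 NAND (x1 NAND x1)) NAND (x3 NAND (x1 NAND x1)))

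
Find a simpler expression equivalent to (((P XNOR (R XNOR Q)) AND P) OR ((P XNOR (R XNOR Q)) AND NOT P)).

By distribution ((E AND v) OR (E AND NOT v) = E):
= (P XNOR (R XNOR Q))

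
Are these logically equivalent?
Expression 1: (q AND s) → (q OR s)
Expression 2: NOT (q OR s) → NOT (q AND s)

Yes, Contrapositive is always equivalent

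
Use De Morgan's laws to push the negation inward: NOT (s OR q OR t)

NOT s AND NOT q AND NOT t
De Morgan's: NOT(OR of terms) = AND of negations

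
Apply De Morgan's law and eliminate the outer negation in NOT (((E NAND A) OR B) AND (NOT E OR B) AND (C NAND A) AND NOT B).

NOT ((E NAND A) OR B) OR NOT (NOT E OR B) OR NOT (C NAND A) OR B
De Morgan's: NOT(AND of terms) = OR of negations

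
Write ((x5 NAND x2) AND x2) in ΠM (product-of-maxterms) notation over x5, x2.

ΠM(0, 2, 3) = (x5 OR x2) AND (NOT x5 OR x2) AND (NOT x5 OR NOT x2)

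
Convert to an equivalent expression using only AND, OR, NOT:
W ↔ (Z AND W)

(W AND (Z AND W)) OR (NOT W AND NOT (Z AND W))
(Biconditional = both true or both false)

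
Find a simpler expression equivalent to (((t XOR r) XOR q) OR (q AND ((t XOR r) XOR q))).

By absorption (E OR (E AND v) = E):
= ((t XOR r) XOR q)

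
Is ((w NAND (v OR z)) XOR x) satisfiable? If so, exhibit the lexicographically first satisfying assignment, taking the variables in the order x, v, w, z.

x=0, v=0, w=0, z=0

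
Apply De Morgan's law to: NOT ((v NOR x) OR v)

NOT (v NOR x) AND NOT v
De Morgan's: NOT(OR of terms) = AND of negations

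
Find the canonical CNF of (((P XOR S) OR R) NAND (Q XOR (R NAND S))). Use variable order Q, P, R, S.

(Q OR P OR R OR NOT S) AND (Q OR P OR NOT R OR S) AND (Q OR NOT P OR R OR S) AND (Q OR NOT P OR NOT R OR S) AND (NOT Q OR P OR NOT R OR NOT S) AND (NOT Q OR NOT P OR NOT R OR NOT S)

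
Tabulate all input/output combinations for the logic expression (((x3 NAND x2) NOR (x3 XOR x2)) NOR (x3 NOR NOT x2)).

x2 | x3 | Output
----------------
0 | 0 | 1
0 | 1 | 1
1 | 0 | 0
1 | 1 | 0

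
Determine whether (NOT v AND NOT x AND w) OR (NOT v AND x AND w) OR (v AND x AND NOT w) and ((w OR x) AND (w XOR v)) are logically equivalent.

Yes, they are equivalent — the two output columns agree on all 8 assignments:
v | x | w | Expression 1 | Expression 2
---------------------------------------
0 | 0 | 0 | 0 | 0
0 | 0 | 1 | 1 | 1
0 | 1 | 0 | 0 | 0
0 | 1 | 1 | 1 | 1
1 | 0 | 0 | 0 | 0
1 | 0 | 1 | 0 | 0
1 | 1 | 0 | 1 | 1
1 | 1 | 1 | 0 | 0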